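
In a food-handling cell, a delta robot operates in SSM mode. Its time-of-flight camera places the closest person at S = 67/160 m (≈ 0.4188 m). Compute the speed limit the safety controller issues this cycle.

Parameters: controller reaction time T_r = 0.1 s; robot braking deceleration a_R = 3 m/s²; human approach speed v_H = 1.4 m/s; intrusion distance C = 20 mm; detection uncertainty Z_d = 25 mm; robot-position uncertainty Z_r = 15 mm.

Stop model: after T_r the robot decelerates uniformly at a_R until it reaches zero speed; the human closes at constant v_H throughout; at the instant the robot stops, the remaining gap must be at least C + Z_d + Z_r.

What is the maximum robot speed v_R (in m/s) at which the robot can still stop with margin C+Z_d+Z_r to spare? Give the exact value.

collect terms ⇒ (1/6)·v_R² + (17/30)·v_R + (-7/32) = 0
  disc = (17/30)² − 4·(1/6)·(-7/32) = 1681/3600 ; √disc = 41/60
  v_R = (−(17/30) + 41/60) / (2·(1/6)) = 7/20 m/s
check:
braking lasts T_s = (7/20)/3 = 0.1167 s
reaction-phase robot travel = 0.3500·0.1000 = 0.0350 m
braking distance = 0.3500²/(2·3.0000) = 0.0204 m
human closes 1.4000·0.2167 = 0.3033 m
C+Z_d+Z_r = 0.0200+0.0250+0.0150 = 0.0600 m
sum ≈ 0.0350+0.0204+0.3033+0.0600 ≈ 0.4188 m = S ✓

v_R_max = 7/20 m/s = 0.3500 m/s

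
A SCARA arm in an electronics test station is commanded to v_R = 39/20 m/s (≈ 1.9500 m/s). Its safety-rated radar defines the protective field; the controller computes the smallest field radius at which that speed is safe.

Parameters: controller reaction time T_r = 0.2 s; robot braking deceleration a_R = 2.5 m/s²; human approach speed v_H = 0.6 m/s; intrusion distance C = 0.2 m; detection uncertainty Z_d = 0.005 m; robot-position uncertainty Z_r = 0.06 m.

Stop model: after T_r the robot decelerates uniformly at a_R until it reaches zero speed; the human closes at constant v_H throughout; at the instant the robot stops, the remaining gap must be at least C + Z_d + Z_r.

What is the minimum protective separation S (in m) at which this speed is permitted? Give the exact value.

T_s = v_R/a_R = (39/20)/(5/2) = 0.7800 s
robot in T_r: 1.9500·0.2000 = 0.3900 m
robot under decel: 1.9500²/(2·2.5000) = 0.7605 m
human closes 0.6000·0.9800 = 0.5880 m
residual clearance needed = 0.2000+0.0050+0.0600 = 0.2650 m
S_min ≈ 0.3900+0.7605+0.5880+0.2650  ⇒  S_min = 4007/2000 m

S_min = 4007/2000 m = 2.0035 m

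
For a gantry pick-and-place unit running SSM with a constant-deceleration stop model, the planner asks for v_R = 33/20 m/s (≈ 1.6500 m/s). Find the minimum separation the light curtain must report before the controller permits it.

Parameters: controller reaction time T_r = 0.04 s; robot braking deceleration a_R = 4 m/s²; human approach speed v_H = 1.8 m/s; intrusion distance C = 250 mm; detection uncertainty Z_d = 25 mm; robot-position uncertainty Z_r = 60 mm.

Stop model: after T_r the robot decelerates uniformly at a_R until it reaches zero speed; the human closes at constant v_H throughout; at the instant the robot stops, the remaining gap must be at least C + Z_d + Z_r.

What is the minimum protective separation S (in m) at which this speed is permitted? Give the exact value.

stop time T_s = (33/20)/4 = 0.4125 s
robot covers v_R·T_r = 1.6500·0.0400 = 0.0660 m before braking
braking distance = 1.6500²/(2·4.0000) = 0.3403 m
human over T_r+T_s: 1.8000·(0.0400+0.4125) = 0.8145 m
margins: 0.2500+0.0250+0.0600 = 0.3350 m
S_min ≈ 0.0660+0.3403+0.8145+0.3350  ⇒  S_min = 24893/16000 m

S_min = 24893/16000 m = 1.5558 m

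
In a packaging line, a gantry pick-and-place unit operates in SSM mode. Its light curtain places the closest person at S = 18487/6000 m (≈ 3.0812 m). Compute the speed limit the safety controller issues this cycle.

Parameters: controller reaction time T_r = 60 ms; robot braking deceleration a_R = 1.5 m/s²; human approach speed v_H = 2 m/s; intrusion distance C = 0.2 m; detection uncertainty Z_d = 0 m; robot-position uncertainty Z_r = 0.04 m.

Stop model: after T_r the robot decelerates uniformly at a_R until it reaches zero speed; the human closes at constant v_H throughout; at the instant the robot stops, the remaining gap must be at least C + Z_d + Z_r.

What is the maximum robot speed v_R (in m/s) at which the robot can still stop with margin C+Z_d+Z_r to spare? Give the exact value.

quadratic (1/3)·v² + (209/150)·v + (-16327/6000) = 0
  disc = (209/150)² − 4·(1/3)·(-16327/6000) = 3481/625 ; √disc = 59/25
  v_R = (−(209/150) + 59/25) / (2·(1/3)) = 29/20 m/s
check:
T_s = v_R/a_R = (29/20)/(3/2) = 0.9667 s
robot covers v_R·T_r = 1.4500·0.0600 = 0.0870 m before braking
braking distance = 1.4500²/(2·1.5000) = 0.7008 m
human over T_r+T_s: 2.0000·(0.0600+0.9667) = 2.0533 m
margins: 0.2000+0.0000+0.0400 = 0.2400 m
sum ≈ 0.0870+0.7008+2.0533+0.2400 ≈ 3.0812 m = S ✓

v_R_max = 29/20 m/s = 1.4500 m/s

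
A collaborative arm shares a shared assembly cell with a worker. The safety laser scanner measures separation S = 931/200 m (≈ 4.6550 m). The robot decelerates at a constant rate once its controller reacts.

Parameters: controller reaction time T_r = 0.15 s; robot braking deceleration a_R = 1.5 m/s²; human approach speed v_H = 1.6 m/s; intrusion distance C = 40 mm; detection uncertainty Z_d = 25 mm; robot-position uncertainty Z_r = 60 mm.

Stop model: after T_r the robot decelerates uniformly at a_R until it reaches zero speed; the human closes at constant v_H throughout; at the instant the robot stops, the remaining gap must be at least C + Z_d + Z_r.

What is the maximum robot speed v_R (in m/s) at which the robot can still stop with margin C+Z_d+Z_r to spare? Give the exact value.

v_R_max = 11/5 m/s = 2.2000 m/s

quadratic (1/3)·v² + (73/60)·v + (-429/100) = 0
  disc = (73/60)² − 4·(1/3)·(-429/100) = 25921/3600 ; √disc = 161/60
  v_R = (−(73/60) + 161/60) / (2·(1/3)) = 11/5 m/s
check:
T_s = v_R/a_R = (11/5)/(3/2) = 1.4667 s
reaction-phase robot travel = 2.2000·0.1500 = 0.3300 m
robot covers 2.2000·1.4667 − ½·1.5000·1.4667² = 1.6133 m while stopping
person approaches 1.6000·(0.1500+1.4667) = 2.5867 m
C+Z_d+Z_r = 0.0400+0.0250+0.0600 = 0.1250 m
sum ≈ 0.3300+1.6133+2.5867+0.1250 ≈ 4.6550 m = S ✓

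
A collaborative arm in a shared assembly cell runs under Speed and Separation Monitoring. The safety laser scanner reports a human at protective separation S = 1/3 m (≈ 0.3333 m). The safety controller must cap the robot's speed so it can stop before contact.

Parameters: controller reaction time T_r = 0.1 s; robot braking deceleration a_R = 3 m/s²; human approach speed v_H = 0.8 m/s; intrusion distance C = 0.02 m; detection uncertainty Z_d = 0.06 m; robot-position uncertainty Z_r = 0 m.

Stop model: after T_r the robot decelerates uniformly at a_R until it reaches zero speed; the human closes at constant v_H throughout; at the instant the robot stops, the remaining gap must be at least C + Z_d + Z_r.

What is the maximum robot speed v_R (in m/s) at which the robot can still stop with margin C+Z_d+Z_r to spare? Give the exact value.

v_R_max = 2/5 m/s = 0.4000 m/s

at the boundary: (1/6)·v² + (11/30)·v + (-13/75) = 0
  disc = (11/30)² − 4·(1/6)·(-13/75) = 1/4 ; √disc = 1/2
  v_R = (−(11/30) + 1/2) / (2·(1/6)) = 2/5 m/s
check:
stop time T_s = (2/5)/3 = 0.1333 s
robot covers v_R·T_r = 0.4000·0.1000 = 0.0400 m before braking
robot covers 0.4000·0.1333 − ½·3.0000·0.1333² = 0.0267 m while stopping
human closes 0.8000·0.2333 = 0.1867 m
residual clearance needed = 0.0200+0.0600+0.0000 = 0.0800 m
sum ≈ 0.0400+0.0267+0.1867+0.0800 ≈ 0.3333 m = S ✓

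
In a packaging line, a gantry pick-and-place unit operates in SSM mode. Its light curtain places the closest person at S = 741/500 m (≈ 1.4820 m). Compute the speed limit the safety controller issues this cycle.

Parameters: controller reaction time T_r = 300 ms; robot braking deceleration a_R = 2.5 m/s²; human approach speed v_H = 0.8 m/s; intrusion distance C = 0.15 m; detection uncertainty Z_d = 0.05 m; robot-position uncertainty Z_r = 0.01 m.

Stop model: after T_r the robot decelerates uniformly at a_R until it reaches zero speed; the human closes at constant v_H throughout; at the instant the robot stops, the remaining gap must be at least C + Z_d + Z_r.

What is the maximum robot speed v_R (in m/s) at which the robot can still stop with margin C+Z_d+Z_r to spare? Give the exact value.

collect terms ⇒ (1/5)·v_R² + (31/50)·v_R + (-129/125) = 0
  disc = (31/50)² − 4·(1/5)·(-129/125) = 121/100 ; √disc = 11/10
  v_R = (−(31/50) + 11/10) / (2·(1/5)) = 6/5 m/s
check:
T_s = v_R/a_R = (6/5)/(5/2) = 0.4800 s
robot in T_r: 1.2000·0.3000 = 0.3600 m
robot covers 1.2000·0.4800 − ½·2.5000·0.4800² = 0.2880 m while stopping
human closes 0.8000·0.7800 = 0.6240 m
C+Z_d+Z_r = 0.1500+0.0500+0.0100 = 0.2100 m
sum ≈ 0.3600+0.2880+0.6240+0.2100 ≈ 1.4820 m = S ✓

v_R_max = 6/5 m/s = 1.2000 m/s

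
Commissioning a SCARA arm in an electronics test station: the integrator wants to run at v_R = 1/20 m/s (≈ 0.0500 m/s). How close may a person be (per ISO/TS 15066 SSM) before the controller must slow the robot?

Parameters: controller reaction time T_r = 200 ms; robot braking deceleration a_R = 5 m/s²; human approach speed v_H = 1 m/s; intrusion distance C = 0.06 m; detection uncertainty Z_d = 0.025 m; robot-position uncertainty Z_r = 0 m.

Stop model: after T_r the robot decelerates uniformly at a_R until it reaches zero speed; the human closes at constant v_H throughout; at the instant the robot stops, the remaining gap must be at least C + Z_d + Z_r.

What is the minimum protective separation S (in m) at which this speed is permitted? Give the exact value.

braking lasts T_s = (1/20)/5 = 0.0100 s
reaction-phase robot travel = 0.0500·0.2000 = 0.0100 m
braking distance = 0.0500²/(2·5.0000) = 0.0003 m
human closes 1.0000·0.2100 = 0.2100 m
residual clearance needed = 0.0600+0.0250+0.0000 = 0.0850 m
S_min ≈ 0.0100+0.0003+0.2100+0.0850  ⇒  S_min = 1221/4000 m

S_min = 1221/4000 m = 0.3053 m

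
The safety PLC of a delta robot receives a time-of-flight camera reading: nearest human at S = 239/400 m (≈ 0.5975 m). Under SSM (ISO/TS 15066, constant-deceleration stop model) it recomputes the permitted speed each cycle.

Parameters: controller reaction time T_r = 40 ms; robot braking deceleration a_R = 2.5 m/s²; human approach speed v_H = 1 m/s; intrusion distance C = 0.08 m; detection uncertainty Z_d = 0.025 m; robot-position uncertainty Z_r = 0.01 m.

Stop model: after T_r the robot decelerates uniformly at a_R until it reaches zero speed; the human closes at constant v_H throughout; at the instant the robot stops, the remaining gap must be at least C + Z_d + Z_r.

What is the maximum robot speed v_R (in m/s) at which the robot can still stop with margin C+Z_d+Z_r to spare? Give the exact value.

at the boundary: (1/5)·v² + (11/25)·v + (-177/400) = 0
  disc = (11/25)² − 4·(1/5)·(-177/400) = 1369/2500 ; √disc = 37/50
  v_R = (−(11/25) + 37/50) / (2·(1/5)) = 3/4 m/s
check:
braking lasts T_s = (3/4)/(5/2) = 0.3000 s
robot covers v_R·T_r = 0.7500·0.0400 = 0.0300 m before braking
robot covers 0.7500·0.3000 − ½·2.5000·0.3000² = 0.1125 m while stopping
human closes 1.0000·0.3400 = 0.3400 m
residual clearance needed = 0.0800+0.0250+0.0100 = 0.1150 m
sum ≈ 0.0300+0.1125+0.3400+0.1150 ≈ 0.5975 m = S ✓

v_R_max = 3/4 m/s = 0.7500 m/s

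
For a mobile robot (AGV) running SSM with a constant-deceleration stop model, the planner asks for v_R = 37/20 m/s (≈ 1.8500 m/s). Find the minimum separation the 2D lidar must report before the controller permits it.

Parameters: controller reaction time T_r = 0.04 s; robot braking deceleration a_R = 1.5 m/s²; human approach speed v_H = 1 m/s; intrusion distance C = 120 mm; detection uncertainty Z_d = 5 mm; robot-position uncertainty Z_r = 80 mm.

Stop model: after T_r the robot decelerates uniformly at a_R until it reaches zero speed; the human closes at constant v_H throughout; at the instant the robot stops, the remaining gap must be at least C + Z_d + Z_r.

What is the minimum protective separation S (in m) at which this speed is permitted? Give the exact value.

T_s = v_R/a_R = (37/20)/(3/2) = 1.2333 s
reaction-phase robot travel = 1.8500·0.0400 = 0.0740 m
robot covers 1.8500·1.2333 − ½·1.5000·1.2333² = 1.1408 m while stopping
human closes 1.0000·1.2733 = 1.2733 m
C+Z_d+Z_r = 0.1200+0.0050+0.0800 = 0.2050 m
S_min ≈ 0.0740+1.1408+1.2733+0.2050  ⇒  S_min = 16159/6000 m

S_min = 16159/6000 m = 2.6932 m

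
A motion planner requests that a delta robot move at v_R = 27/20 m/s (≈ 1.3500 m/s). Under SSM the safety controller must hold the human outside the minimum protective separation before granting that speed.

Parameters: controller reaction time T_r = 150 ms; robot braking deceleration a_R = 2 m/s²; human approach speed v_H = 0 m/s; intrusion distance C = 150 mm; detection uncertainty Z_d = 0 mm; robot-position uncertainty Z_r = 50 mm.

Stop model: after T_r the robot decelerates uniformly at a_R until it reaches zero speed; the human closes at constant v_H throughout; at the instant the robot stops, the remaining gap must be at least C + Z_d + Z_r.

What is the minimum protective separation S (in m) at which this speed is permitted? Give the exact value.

braking lasts T_s = (27/20)/2 = 0.6750 s
robot in T_r: 1.3500·0.1500 = 0.2025 m
robot covers 1.3500·0.6750 − ½·2.0000·0.6750² = 0.4556 m while stopping
human over T_r+T_s: 0.0000·(0.1500+0.6750) = 0.0000 m
C+Z_d+Z_r = 0.1500+0.0000+0.0500 = 0.2000 m
S_min ≈ 0.2025+0.4556+0.0000+0.2000  ⇒  S_min = 1373/1600 m

S_min = 1373/1600 m = 0.8581 m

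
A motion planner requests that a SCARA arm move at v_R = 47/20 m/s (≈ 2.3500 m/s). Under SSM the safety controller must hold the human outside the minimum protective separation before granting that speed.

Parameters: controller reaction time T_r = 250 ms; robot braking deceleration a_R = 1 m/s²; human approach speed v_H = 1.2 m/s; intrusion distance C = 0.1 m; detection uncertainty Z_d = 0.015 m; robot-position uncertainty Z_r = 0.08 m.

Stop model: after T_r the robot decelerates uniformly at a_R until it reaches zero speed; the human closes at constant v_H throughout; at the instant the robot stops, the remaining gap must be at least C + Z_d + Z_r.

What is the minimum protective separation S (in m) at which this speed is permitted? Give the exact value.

S_min = 5331/800 m = 6.6638 m

T_s = v_R/a_R = (47/20)/1 = 2.3500 s
robot in T_r: 2.3500·0.2500 = 0.5875 m
robot under decel: 2.3500²/(2·1.0000) = 2.7612 m
person approaches 1.2000·(0.2500+2.3500) = 3.1200 m
residual clearance needed = 0.1000+0.0150+0.0800 = 0.1950 m
S_min ≈ 0.5875+2.7612+3.1200+0.1950  ⇒  S_min = 5331/800 m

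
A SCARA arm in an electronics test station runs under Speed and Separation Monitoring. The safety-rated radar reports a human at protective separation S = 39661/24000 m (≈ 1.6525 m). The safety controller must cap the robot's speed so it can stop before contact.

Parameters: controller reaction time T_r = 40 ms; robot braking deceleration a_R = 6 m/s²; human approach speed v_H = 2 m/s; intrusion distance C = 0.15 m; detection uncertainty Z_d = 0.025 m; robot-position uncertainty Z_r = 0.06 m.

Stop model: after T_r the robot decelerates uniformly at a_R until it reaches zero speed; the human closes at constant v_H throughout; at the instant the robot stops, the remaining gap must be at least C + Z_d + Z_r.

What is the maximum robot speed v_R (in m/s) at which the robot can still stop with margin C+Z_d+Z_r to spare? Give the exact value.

v_R_max = 47/20 m/s = 2.3500 m/s

collect terms ⇒ (1/12)·v_R² + (28/75)·v_R + (-32101/24000) = 0
  disc = (28/75)² − 4·(1/12)·(-32101/24000) = 23409/40000 ; √disc = 153/200
  v_R = (−(28/75) + 153/200) / (2·(1/12)) = 47/20 m/s
check:
stop time T_s = (47/20)/6 = 0.3917 s
robot covers v_R·T_r = 2.3500·0.0400 = 0.0940 m before braking
braking distance = 2.3500²/(2·6.0000) = 0.4602 m
human closes 2.0000·0.4317 = 0.8633 m
margins: 0.1500+0.0250+0.0600 = 0.2350 m
sum ≈ 0.0940+0.4602+0.8633+0.2350 ≈ 1.6525 m = S ✓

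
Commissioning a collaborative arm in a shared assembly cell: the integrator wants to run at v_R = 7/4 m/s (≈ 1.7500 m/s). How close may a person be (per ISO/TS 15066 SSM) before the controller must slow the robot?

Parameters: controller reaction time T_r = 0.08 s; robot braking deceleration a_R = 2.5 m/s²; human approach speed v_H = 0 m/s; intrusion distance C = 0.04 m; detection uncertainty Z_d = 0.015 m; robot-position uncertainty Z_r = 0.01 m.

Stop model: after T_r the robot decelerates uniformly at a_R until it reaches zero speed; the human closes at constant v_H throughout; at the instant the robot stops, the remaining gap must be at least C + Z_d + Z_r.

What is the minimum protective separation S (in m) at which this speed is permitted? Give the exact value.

S_min = 327/400 m = 0.8175 m

braking lasts T_s = (7/4)/(5/2) = 0.7000 s
robot covers v_R·T_r = 1.7500·0.0800 = 0.1400 m before braking
braking distance = 1.7500²/(2·2.5000) = 0.6125 m
person approaches 0.0000·(0.0800+0.7000) = 0.0000 m
margins: 0.0400+0.0150+0.0100 = 0.0650 m
S_min ≈ 0.1400+0.6125+0.0000+0.0650  ⇒  S_min = 327/400 m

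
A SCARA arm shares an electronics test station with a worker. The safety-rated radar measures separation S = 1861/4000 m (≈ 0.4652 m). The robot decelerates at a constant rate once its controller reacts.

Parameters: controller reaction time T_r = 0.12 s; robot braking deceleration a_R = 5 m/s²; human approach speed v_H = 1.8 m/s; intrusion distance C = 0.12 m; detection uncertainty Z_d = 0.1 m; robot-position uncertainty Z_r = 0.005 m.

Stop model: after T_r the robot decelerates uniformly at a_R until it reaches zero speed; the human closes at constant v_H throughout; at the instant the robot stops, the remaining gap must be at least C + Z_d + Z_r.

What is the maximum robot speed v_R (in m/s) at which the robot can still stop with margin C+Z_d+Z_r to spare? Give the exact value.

at the boundary: (1/10)·v² + (12/25)·v + (-97/4000) = 0
  disc = (12/25)² − 4·(1/10)·(-97/4000) = 2401/10000 ; √disc = 49/100
  v_R = (−(12/25) + 49/100) / (2·(1/10)) = 1/20 m/s
check:
braking lasts T_s = (1/20)/5 = 0.0100 s
reaction-phase robot travel = 0.0500·0.1200 = 0.0060 m
braking distance = 0.0500²/(2·5.0000) = 0.0003 m
human closes 1.8000·0.1300 = 0.2340 m
C+Z_d+Z_r = 0.1200+0.1000+0.0050 = 0.2250 m
sum ≈ 0.0060+0.0003+0.2340+0.2250 ≈ 0.4652 m = S ✓

v_R_max = 1/20 m/s = 0.0500 m/s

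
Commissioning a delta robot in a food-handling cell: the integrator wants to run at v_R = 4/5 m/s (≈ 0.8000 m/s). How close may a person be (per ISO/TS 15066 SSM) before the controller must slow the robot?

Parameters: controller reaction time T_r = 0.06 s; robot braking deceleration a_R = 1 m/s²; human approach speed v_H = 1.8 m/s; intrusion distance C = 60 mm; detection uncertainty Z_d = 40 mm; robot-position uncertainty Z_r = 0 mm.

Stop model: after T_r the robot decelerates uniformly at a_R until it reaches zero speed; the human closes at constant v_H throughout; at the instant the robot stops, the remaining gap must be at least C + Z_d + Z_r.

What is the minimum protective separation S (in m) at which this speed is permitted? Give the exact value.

T_s = v_R/a_R = (4/5)/1 = 0.8000 s
reaction-phase robot travel = 0.8000·0.0600 = 0.0480 m
robot covers 0.8000·0.8000 − ½·1.0000·0.8000² = 0.3200 m while stopping
human closes 1.8000·0.8600 = 1.5480 m
C+Z_d+Z_r = 0.0600+0.0400+0.0000 = 0.1000 m
S_min ≈ 0.0480+0.3200+1.5480+0.1000  ⇒  S_min = 252/125 m

S_min = 252/125 m = 2.0160 m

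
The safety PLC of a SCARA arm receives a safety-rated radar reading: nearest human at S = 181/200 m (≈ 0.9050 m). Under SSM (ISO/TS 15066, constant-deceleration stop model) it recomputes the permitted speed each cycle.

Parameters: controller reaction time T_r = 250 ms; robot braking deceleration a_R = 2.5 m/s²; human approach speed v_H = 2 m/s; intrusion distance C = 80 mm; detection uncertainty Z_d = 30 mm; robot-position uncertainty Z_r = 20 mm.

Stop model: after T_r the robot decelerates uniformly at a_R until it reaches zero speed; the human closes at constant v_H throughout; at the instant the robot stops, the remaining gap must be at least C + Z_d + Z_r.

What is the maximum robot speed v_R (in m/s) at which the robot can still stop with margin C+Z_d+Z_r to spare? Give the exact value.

quadratic (1/5)·v² + (21/20)·v + (-11/40) = 0
  disc = (21/20)² − 4·(1/5)·(-11/40) = 529/400 ; √disc = 23/20
  v_R = (−(21/20) + 23/20) / (2·(1/5)) = 1/4 m/s
check:
T_s = v_R/a_R = (1/4)/(5/2) = 0.1000 s
reaction-phase robot travel = 0.2500·0.2500 = 0.0625 m
braking distance = 0.2500²/(2·2.5000) = 0.0125 m
human over T_r+T_s: 2.0000·(0.2500+0.1000) = 0.7000 m
C+Z_d+Z_r = 0.0800+0.0300+0.0200 = 0.1300 m
sum ≈ 0.0625+0.0125+0.7000+0.1300 ≈ 0.9050 m = S ✓

v_R_max = 1/4 m/s = 0.2500 m/s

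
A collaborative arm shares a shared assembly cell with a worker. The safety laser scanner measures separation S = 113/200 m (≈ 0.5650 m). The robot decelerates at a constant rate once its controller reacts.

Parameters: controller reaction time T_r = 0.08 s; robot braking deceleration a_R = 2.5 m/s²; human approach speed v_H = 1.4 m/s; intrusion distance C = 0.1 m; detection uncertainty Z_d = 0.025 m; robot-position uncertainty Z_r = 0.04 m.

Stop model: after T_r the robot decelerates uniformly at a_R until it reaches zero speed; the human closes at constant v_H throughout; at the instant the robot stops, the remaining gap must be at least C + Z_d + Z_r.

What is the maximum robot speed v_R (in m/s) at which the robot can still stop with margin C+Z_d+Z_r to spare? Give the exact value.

quadratic (1/5)·v² + (16/25)·v + (-36/125) = 0
  disc = (16/25)² − 4·(1/5)·(-36/125) = 16/25 ; √disc = 4/5
  v_R = (−(16/25) + 4/5) / (2·(1/5)) = 2/5 m/s
check:
braking lasts T_s = (2/5)/(5/2) = 0.1600 s
robot covers v_R·T_r = 0.4000·0.0800 = 0.0320 m before braking
robot under decel: 0.4000²/(2·2.5000) = 0.0320 m
person approaches 1.4000·(0.0800+0.1600) = 0.3360 m
C+Z_d+Z_r = 0.1000+0.0250+0.0400 = 0.1650 m
sum ≈ 0.0320+0.0320+0.3360+0.1650 ≈ 0.5650 m = S ✓

v_R_max = 2/5 m/s = 0.4000 m/s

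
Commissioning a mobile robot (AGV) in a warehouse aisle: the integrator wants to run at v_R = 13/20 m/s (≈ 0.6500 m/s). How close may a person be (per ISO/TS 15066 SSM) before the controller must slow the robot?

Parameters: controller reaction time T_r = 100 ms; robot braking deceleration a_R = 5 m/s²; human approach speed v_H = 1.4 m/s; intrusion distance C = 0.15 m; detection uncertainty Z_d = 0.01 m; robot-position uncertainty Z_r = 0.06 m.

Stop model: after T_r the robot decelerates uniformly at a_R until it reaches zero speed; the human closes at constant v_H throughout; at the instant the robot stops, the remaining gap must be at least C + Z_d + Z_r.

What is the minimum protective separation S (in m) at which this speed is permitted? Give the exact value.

braking lasts T_s = (13/20)/5 = 0.1300 s
robot in T_r: 0.6500·0.1000 = 0.0650 m
robot under decel: 0.6500²/(2·5.0000) = 0.0423 m
person approaches 1.4000·(0.1000+0.1300) = 0.3220 m
margins: 0.1500+0.0100+0.0600 = 0.2200 m
S_min ≈ 0.0650+0.0423+0.3220+0.2200  ⇒  S_min = 2597/4000 m

S_min = 2597/4000 m = 0.6492 m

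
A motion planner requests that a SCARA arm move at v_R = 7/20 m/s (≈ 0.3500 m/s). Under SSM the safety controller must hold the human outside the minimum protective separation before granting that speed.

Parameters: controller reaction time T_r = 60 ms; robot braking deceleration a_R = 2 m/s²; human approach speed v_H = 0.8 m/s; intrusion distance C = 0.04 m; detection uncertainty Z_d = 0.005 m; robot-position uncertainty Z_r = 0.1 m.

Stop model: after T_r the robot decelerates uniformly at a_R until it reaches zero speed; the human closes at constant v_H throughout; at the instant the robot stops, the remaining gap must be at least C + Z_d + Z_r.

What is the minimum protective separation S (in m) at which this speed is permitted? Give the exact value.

stop time T_s = (7/20)/2 = 0.1750 s
robot in T_r: 0.3500·0.0600 = 0.0210 m
robot covers 0.3500·0.1750 − ½·2.0000·0.1750² = 0.0306 m while stopping
human closes 0.8000·0.2350 = 0.1880 m
C+Z_d+Z_r = 0.0400+0.0050+0.1000 = 0.1450 m
S_min ≈ 0.0210+0.0306+0.1880+0.1450  ⇒  S_min = 3077/8000 m

S_min = 3077/8000 m = 0.3846 m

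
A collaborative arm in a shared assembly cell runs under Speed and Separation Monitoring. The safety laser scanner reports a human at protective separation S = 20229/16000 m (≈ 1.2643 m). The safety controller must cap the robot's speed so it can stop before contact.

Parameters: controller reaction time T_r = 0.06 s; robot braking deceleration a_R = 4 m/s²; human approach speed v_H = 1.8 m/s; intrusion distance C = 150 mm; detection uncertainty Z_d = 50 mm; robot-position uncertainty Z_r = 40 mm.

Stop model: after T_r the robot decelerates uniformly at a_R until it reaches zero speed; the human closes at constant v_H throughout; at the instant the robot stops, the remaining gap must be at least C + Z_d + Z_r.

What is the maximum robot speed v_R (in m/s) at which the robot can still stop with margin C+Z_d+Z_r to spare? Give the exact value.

at the boundary: (1/8)·v² + (51/100)·v + (-14661/16000) = 0
  disc = (51/100)² − 4·(1/8)·(-14661/16000) = 114921/160000 ; √disc = 339/400
  v_R = (−(51/100) + 339/400) / (2·(1/8)) = 27/20 m/s
check:
T_s = v_R/a_R = (27/20)/4 = 0.3375 s
robot covers v_R·T_r = 1.3500·0.0600 = 0.0810 m before braking
robot under decel: 1.3500²/(2·4.0000) = 0.2278 m
person approaches 1.8000·(0.0600+0.3375) = 0.7155 m
C+Z_d+Z_r = 0.1500+0.0500+0.0400 = 0.2400 m
sum ≈ 0.0810+0.2278+0.7155+0.2400 ≈ 1.2643 m = S ✓

v_R_max = 27/20 m/s = 1.3500 m/s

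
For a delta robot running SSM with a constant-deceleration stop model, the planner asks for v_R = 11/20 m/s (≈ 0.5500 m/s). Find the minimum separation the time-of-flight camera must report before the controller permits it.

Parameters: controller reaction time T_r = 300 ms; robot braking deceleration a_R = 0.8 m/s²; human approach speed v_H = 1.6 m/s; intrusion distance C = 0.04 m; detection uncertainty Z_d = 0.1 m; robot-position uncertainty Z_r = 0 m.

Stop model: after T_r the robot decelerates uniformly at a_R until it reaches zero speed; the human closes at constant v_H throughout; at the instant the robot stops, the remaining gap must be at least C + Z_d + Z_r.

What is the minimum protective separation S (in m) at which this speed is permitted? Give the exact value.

S_min = 6637/3200 m = 2.0741 m

T_s = v_R/a_R = (11/20)/(4/5) = 0.6875 s
reaction-phase robot travel = 0.5500·0.3000 = 0.1650 m
braking distance = 0.5500²/(2·0.8000) = 0.1891 m
human over T_r+T_s: 1.6000·(0.3000+0.6875) = 1.5800 m
C+Z_d+Z_r = 0.0400+0.1000+0.0000 = 0.1400 m
S_min ≈ 0.1650+0.1891+1.5800+0.1400  ⇒  S_min = 6637/3200 m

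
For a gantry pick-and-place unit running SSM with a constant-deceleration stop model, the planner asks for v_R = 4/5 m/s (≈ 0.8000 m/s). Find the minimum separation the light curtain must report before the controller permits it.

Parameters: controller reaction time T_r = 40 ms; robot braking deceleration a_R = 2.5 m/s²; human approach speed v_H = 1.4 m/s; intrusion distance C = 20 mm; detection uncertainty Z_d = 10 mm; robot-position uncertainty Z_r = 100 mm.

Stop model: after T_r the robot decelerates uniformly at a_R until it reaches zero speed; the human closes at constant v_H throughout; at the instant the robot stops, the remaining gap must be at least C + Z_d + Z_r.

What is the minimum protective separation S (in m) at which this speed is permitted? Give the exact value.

S_min = 397/500 m = 0.7940 m

T_s = v_R/a_R = (4/5)/(5/2) = 0.3200 s
reaction-phase robot travel = 0.8000·0.0400 = 0.0320 m
robot covers 0.8000·0.3200 − ½·2.5000·0.3200² = 0.1280 m while stopping
human over T_r+T_s: 1.4000·(0.0400+0.3200) = 0.5040 m
margins: 0.0200+0.0100+0.1000 = 0.1300 m
S_min ≈ 0.0320+0.1280+0.5040+0.1300  ⇒  S_min = 397/500 m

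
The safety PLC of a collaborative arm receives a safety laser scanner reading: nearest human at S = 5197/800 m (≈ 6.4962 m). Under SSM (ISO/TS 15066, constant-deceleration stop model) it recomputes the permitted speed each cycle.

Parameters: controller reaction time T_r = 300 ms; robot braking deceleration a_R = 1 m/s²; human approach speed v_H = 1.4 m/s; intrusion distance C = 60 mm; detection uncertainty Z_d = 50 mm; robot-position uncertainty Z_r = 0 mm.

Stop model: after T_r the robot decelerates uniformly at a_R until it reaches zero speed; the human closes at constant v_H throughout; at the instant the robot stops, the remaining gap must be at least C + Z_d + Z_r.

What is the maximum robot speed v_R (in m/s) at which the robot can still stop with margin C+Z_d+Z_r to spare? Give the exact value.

collect terms ⇒ (1/2)·v_R² + (17/10)·v_R + (-4773/800) = 0
  disc = (17/10)² − 4·(1/2)·(-4773/800) = 5929/400 ; √disc = 77/20
  v_R = (−(17/10) + 77/20) / (2·(1/2)) = 43/20 m/s
check:
stop time T_s = (43/20)/1 = 2.1500 s
reaction-phase robot travel = 2.1500·0.3000 = 0.6450 m
robot under decel: 2.1500²/(2·1.0000) = 2.3112 m
human closes 1.4000·2.4500 = 3.4300 m
residual clearance needed = 0.0600+0.0500+0.0000 = 0.1100 m
sum ≈ 0.6450+2.3112+3.4300+0.1100 ≈ 6.4962 m = S ✓

v_R_max = 43/20 m/s = 2.1500 m/s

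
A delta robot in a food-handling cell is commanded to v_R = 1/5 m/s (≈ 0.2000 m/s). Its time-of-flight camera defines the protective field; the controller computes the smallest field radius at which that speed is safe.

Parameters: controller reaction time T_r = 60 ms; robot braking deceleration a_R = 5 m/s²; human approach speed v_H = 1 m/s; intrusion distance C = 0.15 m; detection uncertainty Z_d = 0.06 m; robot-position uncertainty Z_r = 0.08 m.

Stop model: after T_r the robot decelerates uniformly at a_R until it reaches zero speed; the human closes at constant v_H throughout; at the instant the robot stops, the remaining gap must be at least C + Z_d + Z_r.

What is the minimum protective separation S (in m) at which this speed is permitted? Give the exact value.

S_min = 203/500 m = 0.4060 m

stop time T_s = (1/5)/5 = 0.0400 s
robot covers v_R·T_r = 0.2000·0.0600 = 0.0120 m before braking
robot covers 0.2000·0.0400 − ½·5.0000·0.0400² = 0.0040 m while stopping
human over T_r+T_s: 1.0000·(0.0600+0.0400) = 0.1000 m
C+Z_d+Z_r = 0.1500+0.0600+0.0800 = 0.2900 m
S_min ≈ 0.0120+0.0040+0.1000+0.2900  ⇒  S_min = 203/500 m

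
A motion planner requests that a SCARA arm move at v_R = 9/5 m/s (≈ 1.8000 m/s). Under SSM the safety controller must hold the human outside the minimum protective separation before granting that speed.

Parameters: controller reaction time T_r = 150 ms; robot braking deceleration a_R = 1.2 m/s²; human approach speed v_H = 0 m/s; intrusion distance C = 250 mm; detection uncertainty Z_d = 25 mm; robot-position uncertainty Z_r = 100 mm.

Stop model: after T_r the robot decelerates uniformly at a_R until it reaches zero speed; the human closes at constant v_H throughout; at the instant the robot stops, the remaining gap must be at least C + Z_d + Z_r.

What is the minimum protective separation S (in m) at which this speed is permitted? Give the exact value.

T_s = v_R/a_R = (9/5)/(6/5) = 1.5000 s
reaction-phase robot travel = 1.8000·0.1500 = 0.2700 m
braking distance = 1.8000²/(2·1.2000) = 1.3500 m
human over T_r+T_s: 0.0000·(0.1500+1.5000) = 0.0000 m
margins: 0.2500+0.0250+0.1000 = 0.3750 m
S_min ≈ 0.2700+1.3500+0.0000+0.3750  ⇒  S_min = 399/200 m

S_min = 399/200 m = 1.9950 m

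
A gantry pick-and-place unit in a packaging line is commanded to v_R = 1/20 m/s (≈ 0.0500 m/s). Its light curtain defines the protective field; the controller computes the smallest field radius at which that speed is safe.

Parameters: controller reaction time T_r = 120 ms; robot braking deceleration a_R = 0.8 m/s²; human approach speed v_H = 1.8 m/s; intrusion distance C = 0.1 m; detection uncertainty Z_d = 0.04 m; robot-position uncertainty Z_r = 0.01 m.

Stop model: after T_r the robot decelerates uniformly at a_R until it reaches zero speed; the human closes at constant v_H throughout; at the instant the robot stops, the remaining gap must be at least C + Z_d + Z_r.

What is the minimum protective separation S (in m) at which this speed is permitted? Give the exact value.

S_min = 7777/16000 m = 0.4861 m

braking lasts T_s = (1/20)/(4/5) = 0.0625 s
robot covers v_R·T_r = 0.0500·0.1200 = 0.0060 m before braking
braking distance = 0.0500²/(2·0.8000) = 0.0016 m
human closes 1.8000·0.1825 = 0.3285 m
margins: 0.1000+0.0400+0.0100 = 0.1500 m
S_min ≈ 0.0060+0.0016+0.3285+0.1500  ⇒  S_min = 7777/16000 m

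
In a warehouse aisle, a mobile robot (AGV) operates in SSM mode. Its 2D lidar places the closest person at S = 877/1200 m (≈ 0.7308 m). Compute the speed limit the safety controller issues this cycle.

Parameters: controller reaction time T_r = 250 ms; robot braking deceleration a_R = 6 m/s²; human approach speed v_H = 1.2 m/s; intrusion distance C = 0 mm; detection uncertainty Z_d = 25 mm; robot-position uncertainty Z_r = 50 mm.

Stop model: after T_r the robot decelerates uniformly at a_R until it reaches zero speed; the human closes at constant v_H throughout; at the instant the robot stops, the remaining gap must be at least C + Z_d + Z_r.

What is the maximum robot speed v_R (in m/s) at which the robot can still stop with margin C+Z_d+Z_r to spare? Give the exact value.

at the boundary: (1/12)·v² + (9/20)·v + (-427/1200) = 0
  disc = (9/20)² − 4·(1/12)·(-427/1200) = 289/900 ; √disc = 17/30
  v_R = (−(9/20) + 17/30) / (2·(1/12)) = 7/10 m/s
check:
braking lasts T_s = (7/10)/6 = 0.1167 s
robot in T_r: 0.7000·0.2500 = 0.1750 m
robot covers 0.7000·0.1167 − ½·6.0000·0.1167² = 0.0408 m while stopping
human closes 1.2000·0.3667 = 0.4400 m
residual clearance needed = 0.0000+0.0250+0.0500 = 0.0750 m
sum ≈ 0.1750+0.0408+0.4400+0.0750 ≈ 0.7308 m = S ✓

v_R_max = 7/10 m/s = 0.7000 m/s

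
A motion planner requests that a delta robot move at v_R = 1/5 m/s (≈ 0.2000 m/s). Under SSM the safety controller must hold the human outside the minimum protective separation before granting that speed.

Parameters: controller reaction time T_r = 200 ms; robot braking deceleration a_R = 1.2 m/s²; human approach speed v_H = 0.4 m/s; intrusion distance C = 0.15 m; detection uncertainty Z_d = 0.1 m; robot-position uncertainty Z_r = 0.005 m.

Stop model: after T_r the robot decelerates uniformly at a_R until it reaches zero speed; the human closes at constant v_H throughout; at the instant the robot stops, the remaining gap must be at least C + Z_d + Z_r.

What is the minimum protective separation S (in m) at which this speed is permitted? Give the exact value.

braking lasts T_s = (1/5)/(6/5) = 0.1667 s
reaction-phase robot travel = 0.2000·0.2000 = 0.0400 m
robot covers 0.2000·0.1667 − ½·1.2000·0.1667² = 0.0167 m while stopping
human closes 0.4000·0.3667 = 0.1467 m
margins: 0.1500+0.1000+0.0050 = 0.2550 m
S_min ≈ 0.0400+0.0167+0.1467+0.2550  ⇒  S_min = 11/24 m

S_min = 11/24 m = 0.4583 m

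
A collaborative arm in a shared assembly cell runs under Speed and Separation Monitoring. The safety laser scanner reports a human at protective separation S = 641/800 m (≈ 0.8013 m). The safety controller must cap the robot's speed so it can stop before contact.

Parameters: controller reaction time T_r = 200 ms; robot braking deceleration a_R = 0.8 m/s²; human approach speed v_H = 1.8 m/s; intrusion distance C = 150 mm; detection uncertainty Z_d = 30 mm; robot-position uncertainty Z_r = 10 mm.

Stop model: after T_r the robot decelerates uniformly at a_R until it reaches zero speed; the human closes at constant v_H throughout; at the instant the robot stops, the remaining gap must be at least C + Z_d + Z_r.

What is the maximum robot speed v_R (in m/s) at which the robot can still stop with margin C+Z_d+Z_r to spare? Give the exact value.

collect terms ⇒ (5/8)·v_R² + (49/20)·v_R + (-201/800) = 0
  disc = (49/20)² − 4·(5/8)·(-201/800) = 10609/1600 ; √disc = 103/40
  v_R = (−(49/20) + 103/40) / (2·(5/8)) = 1/10 m/s
check:
braking lasts T_s = (1/10)/(4/5) = 0.1250 s
robot covers v_R·T_r = 0.1000·0.2000 = 0.0200 m before braking
robot covers 0.1000·0.1250 − ½·0.8000·0.1250² = 0.0063 m while stopping
human over T_r+T_s: 1.8000·(0.2000+0.1250) = 0.5850 m
residual clearance needed = 0.1500+0.0300+0.0100 = 0.1900 m
sum ≈ 0.0200+0.0063+0.5850+0.1900 ≈ 0.8013 m = S ✓

v_R_max = 1/10 m/s = 0.1000 m/s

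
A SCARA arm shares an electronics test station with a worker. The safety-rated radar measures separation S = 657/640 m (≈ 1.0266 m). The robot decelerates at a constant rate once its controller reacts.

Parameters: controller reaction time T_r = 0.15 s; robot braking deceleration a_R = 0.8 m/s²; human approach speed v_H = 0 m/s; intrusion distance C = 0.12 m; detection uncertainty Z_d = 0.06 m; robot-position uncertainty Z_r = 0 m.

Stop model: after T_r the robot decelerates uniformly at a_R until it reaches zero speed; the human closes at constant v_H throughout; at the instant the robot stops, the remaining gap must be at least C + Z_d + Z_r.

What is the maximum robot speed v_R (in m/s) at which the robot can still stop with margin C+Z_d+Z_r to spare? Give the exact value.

v_R_max = 21/20 m/s = 1.0500 m/s

quadratic (5/8)·v² + (3/20)·v + (-2709/3200) = 0
  disc = (3/20)² − 4·(5/8)·(-2709/3200) = 13689/6400 ; √disc = 117/80
  v_R = (−(3/20) + 117/80) / (2·(5/8)) = 21/20 m/s
check:
stop time T_s = (21/20)/(4/5) = 1.3125 s
robot covers v_R·T_r = 1.0500·0.1500 = 0.1575 m before braking
robot covers 1.0500·1.3125 − ½·0.8000·1.3125² = 0.6891 m while stopping
human over T_r+T_s: 0.0000·(0.1500+1.3125) = 0.0000 m
C+Z_d+Z_r = 0.1200+0.0600+0.0000 = 0.1800 m
sum ≈ 0.1575+0.6891+0.0000+0.1800 ≈ 1.0266 m = S ✓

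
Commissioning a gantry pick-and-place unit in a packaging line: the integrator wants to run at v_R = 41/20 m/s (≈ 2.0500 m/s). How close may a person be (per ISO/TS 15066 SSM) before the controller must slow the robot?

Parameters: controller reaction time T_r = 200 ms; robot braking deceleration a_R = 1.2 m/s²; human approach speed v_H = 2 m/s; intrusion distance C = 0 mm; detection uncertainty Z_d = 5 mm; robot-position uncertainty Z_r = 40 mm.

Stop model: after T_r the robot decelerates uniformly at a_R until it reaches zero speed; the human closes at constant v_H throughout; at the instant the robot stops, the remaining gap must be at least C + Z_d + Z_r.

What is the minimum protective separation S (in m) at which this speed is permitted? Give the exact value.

stop time T_s = (41/20)/(6/5) = 1.7083 s
robot in T_r: 2.0500·0.2000 = 0.4100 m
robot covers 2.0500·1.7083 − ½·1.2000·1.7083² = 1.7510 m while stopping
human over T_r+T_s: 2.0000·(0.2000+1.7083) = 3.8167 m
C+Z_d+Z_r = 0.0000+0.0050+0.0400 = 0.0450 m
S_min ≈ 0.4100+1.7510+3.8167+0.0450  ⇒  S_min = 28909/4800 m

S_min = 28909/4800 m = 6.0227 m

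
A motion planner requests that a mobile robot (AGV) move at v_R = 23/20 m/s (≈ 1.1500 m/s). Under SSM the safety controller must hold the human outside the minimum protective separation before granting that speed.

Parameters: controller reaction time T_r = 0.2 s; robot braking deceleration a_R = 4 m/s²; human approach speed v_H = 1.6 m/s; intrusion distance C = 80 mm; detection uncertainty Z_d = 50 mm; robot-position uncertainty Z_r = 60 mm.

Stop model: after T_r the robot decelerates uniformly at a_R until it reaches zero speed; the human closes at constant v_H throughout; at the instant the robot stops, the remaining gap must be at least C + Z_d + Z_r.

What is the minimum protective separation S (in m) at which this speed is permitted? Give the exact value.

braking lasts T_s = (23/20)/4 = 0.2875 s
robot in T_r: 1.1500·0.2000 = 0.2300 m
braking distance = 1.1500²/(2·4.0000) = 0.1653 m
person approaches 1.6000·(0.2000+0.2875) = 0.7800 m
C+Z_d+Z_r = 0.0800+0.0500+0.0600 = 0.1900 m
S_min ≈ 0.2300+0.1653+0.7800+0.1900  ⇒  S_min = 4369/3200 m

S_min = 4369/3200 m = 1.3653 m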